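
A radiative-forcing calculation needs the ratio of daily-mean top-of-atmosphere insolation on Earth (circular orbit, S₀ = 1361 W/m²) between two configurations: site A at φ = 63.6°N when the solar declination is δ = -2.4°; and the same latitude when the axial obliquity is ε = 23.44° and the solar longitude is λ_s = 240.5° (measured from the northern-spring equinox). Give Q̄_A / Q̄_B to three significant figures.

Q̄_A / Q̄_B ≈ 7.47

— Configuration A (φ=+63.6°):
cos H₀ = −tan(+63.6°) tan(-2.400°) = 0.0844, H₀ = 1.4863 rad.
Bracket: H₀ sin φ sin δ + cos φ cos δ sin H₀ = 1.4863×0.89571×-0.04188 + 0.44464×0.99912×0.99643 = -0.055755 + 0.442663 = 0.386908.
Q̄ = (S₀/π) × [bracket] = (1361/π) × 0.386908 = 167.62 W/m².
— Configuration B (φ=+63.6°):
Solar declination: sin δ = sin ε · sin λ_s = sin 23.44° × sin 240.5° = -0.34622, so δ = -20.256°.
cos H₀ = −tan(+63.6°) tan(-20.256°) = 0.7434, H₀ = 0.7326 rad.
Bracket: H₀ sin φ sin δ + cos φ cos δ sin H₀ = 0.7326×0.89571×-0.34622 + 0.44464×0.93815×0.66882 = -0.227189 + 0.278991 = 0.051802.
Q̄ = (S₀/π) × [bracket] = (1361/π) × 0.051802 = 22.442 W/m².
Ratio Q̄_A / Q̄_B = 167.62 / 22.442 = 7.469.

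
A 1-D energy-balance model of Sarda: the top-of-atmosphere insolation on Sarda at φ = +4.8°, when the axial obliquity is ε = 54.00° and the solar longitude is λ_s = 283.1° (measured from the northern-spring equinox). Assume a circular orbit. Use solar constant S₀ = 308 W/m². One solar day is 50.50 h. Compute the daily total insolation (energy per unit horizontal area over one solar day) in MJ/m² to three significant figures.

Solar declination: sin δ = sin ε · sin λ_s = sin 54.00° × sin 283.1° = -0.78796, so δ = -51.996°.
cos H₀ = −tan(+4.8°) tan(-51.996°) = 0.1075, H₀ = 1.4631 rad.
Bracket: H₀ sin φ sin δ + cos φ cos δ sin H₀ = 1.4631×0.08368×-0.78796 + 0.99649×0.61572×0.99421 = -0.096472 + 0.610006 = 0.513534.
Q̄ = (S₀/π) × [bracket] = (308/π) × 0.513534 = 50.347 W/m².
Daily total = Q̄ × 50.50 h × 3600 s/h = 50.347 × 50.50 × 3600 / 10⁶ = 9.153 MJ/m².

9.15 MJ/m²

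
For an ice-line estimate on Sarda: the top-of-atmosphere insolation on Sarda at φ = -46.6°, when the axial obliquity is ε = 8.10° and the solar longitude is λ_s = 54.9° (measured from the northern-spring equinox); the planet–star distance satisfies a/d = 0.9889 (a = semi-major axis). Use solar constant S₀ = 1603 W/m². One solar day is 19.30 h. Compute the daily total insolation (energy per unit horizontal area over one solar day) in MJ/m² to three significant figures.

Solar declination: sin δ = sin ε · sin λ_s = sin 8.10° × sin 54.9° = 0.11528, so δ = +6.620°.
cos H₀ = −tan(-46.6°) tan(+6.620°) = 0.1227, H₀ = 1.4478 rad.
Bracket: H₀ sin φ sin δ + cos φ cos δ sin H₀ = 1.4478×-0.72657×0.11528 + 0.68709×0.99333×0.99244 = -0.121266 + 0.677347 = 0.556081.
Inverse-square distance factor (a/d)² = 0.9889² = 0.977923.
Q̄ = (S₀/π) × 0.977923 × [bracket] = (1603/π) × 0.977923 × 0.556081 = 277.48 W/m².
Daily total = Q̄ × 19.30 h × 3600 s/h = 277.48 × 19.30 × 3600 / 10⁶ = 19.28 MJ/m².

19.3 MJ/m²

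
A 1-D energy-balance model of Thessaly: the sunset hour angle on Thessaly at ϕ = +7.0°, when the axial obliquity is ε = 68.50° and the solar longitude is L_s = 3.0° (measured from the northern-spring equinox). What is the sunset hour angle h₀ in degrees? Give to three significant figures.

h₀ = 90.3°

Solar declination: sin δ = sin ε · sin L_s = sin 68.50° × sin 3.0° = 0.04869, so δ = +2.791°.
cos h₀ = −tan ϕ · tan δ = −tan(+7.0°) × tan(+2.791°) = -0.0060, so h₀ = 1.5768 rad = 90.34°.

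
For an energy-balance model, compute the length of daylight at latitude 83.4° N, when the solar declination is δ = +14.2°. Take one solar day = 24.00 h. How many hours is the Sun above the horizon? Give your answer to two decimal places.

24.00 h

Sunrise equation: cos H₀ = −tan φ · tan δ = -2.1870 ≤ −1, so the Sun never sets (polar day) and H₀ = π.
Daylight = 2H₀/(2π) × 24.00 h = (3.1416/π) × 24.00 = 24.00 h.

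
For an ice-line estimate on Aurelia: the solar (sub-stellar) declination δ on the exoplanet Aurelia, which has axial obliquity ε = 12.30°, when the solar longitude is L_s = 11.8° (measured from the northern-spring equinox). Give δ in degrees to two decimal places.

sin δ = sin ε · sin L_s = sin 12.30° × sin 11.8° = 0.043564.
δ = arcsin(0.043564) = +2.50°.

δ = +2.50°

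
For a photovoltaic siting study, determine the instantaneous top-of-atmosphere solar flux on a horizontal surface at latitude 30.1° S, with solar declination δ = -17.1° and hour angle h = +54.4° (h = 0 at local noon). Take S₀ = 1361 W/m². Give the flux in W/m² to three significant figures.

856 W/m²

cos θ_z = sin φ sin δ + cos φ cos δ cos h = 0.147464 + 0.481361 = 0.628825.
Flux = S₀ · cos θ_z = 1361 × 0.628825 = 855.8 W/m².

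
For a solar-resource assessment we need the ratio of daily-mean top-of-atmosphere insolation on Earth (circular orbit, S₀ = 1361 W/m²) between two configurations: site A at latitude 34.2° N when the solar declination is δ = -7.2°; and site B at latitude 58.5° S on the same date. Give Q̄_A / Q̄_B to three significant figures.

— Configuration A (φ=+34.2°):
cos H₀ = −tan(+34.2°) tan(-7.200°) = 0.0859, H₀ = 1.4848 rad.
Bracket: H₀ sin φ sin δ + cos φ cos δ sin H₀ = 1.4848×0.56208×-0.12533 + 0.82708×0.99211×0.99631 = -0.104597 + 0.817526 = 0.712929.
Q̄ = (S₀/π) × [bracket] = (1361/π) × 0.712929 = 308.85 W/m².
— Configuration B (φ=-58.5°):
cos H₀ = −tan(-58.5°) tan(-7.200°) = -0.2062, H₀ = 1.7784 rad.
Bracket: H₀ sin φ sin δ + cos φ cos δ sin H₀ = 1.7784×-0.85264×-0.12533 + 0.52250×0.99211×0.97852 = 0.190042 + 0.507243 = 0.697285.
Q̄ = (S₀/π) × [bracket] = (1361/π) × 0.697285 = 302.08 W/m².
Ratio Q̄_A / Q̄_B = 308.85 / 302.08 = 1.022.

Q̄_A / Q̄_B ≈ 1.02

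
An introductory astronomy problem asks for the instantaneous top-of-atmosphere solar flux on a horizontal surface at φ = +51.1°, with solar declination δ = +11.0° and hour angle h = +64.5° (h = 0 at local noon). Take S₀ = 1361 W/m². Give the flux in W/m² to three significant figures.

563 W/m²

cos θ_z = sin φ sin δ + cos φ cos δ cos h = 0.148496 + 0.265378 = 0.413874.
Flux = S₀ · cos θ_z = 1361 × 0.413874 = 563.3 W/m².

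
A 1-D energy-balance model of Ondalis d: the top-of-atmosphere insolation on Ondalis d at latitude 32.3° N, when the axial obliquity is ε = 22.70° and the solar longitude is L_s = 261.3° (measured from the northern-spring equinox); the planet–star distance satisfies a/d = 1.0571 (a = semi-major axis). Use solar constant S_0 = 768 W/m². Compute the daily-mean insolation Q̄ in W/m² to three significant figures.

Solar declination: sin δ = sin ε · sin L_s = sin 22.70° × sin 261.3° = -0.38147, so δ = -22.425°.
cos h₀ = −tan(+32.3°) tan(-22.425°) = 0.2609, h₀ = 1.3069 rad.
Bracket: h₀ sin ϕ sin δ + cos ϕ cos δ sin h₀ = 1.3069×0.53435×-0.38147 + 0.84526×0.92438×0.96537 = -0.266397 + 0.754284 = 0.487887.
Inverse-square distance factor (a/d)² = 1.0571² = 1.117460.
Q̄ = (S_0/π) × 1.117460 × [bracket] = (768/π) × 1.117460 × 0.487887 = 133.3 W/m².

Q̄ ≈ 133 W/m²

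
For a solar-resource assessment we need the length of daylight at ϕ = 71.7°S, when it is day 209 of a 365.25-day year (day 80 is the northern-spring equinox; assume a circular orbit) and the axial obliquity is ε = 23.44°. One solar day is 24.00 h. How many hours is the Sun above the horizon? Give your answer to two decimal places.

Solar longitude: L_s = 360° × (209 − 80)/365.25 = 127.146°.
sin δ = sin 23.44° × sin 127.146° = 0.31708, so δ = +18.486°.
cos h₀ = −tan ϕ · tan δ = 1.0109 ≥ 1, so the Sun never rises (polar night) and h₀ = 0.
Daylight = 2h₀/(2π) × 24.00 h = (0.0000/π) × 24.00 = 0.00 h.

0.00 h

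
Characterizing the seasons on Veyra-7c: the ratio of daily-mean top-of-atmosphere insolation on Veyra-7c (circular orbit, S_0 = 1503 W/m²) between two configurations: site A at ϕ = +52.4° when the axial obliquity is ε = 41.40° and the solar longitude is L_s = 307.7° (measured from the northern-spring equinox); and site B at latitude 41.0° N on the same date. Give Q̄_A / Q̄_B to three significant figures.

Q̄_A / Q̄_B ≈ 0.228

— Configuration A (ϕ=+52.4°):
Solar declination: sin δ = sin ε · sin L_s = sin 41.40° × sin 307.7° = -0.52325, so δ = -31.550°.
cos h₀ = −tan(+52.4°) tan(-31.550°) = 0.7973, h₀ = 0.6480 rad.
Bracket: h₀ sin ϕ sin δ + cos ϕ cos δ sin h₀ = 0.6480×0.79229×-0.52325 + 0.61015×0.85218×0.60358 = -0.268639 + 0.313836 = 0.045197.
Q̄ = (S_0/π) × [bracket] = (1503/π) × 0.045197 = 21.623 W/m².
— Configuration B (ϕ=+41.0°):
cos h₀ = −tan(+41.0°) tan(-31.550°) = 0.5337, h₀ = 1.0078 rad.
Bracket: h₀ sin ϕ sin δ + cos ϕ cos δ sin h₀ = 1.0078×0.65606×-0.52325 + 0.75471×0.85218×0.84564 = -0.345961 + 0.543872 = 0.197911.
Q̄ = (S_0/π) × [bracket] = (1503/π) × 0.197911 = 94.685 W/m².
Ratio Q̄_A / Q̄_B = 21.623 / 94.685 = 0.2284.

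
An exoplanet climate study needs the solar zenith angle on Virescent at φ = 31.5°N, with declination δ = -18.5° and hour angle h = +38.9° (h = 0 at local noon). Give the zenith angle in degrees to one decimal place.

θ_z = 62.4°

cos θ_z = sin φ sin δ + cos φ cos δ cos h = -0.165791 + 0.629271 = 0.463480.
θ_z = arccos(0.463480) = 62.4°.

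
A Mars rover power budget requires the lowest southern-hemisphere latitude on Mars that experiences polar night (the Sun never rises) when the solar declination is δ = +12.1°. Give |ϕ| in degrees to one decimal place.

|ϕ| = 77.9°

Polar night requires cos h₀ = −tan ϕ tan δ ≥ 1, i.e. tan ϕ tan δ ≤ −1.
The boundary is |tan ϕ| · |tan δ| = 1, so |ϕ| = 90° − |δ| = 90° − 12.1° = 77.9° in the southern hemisphere.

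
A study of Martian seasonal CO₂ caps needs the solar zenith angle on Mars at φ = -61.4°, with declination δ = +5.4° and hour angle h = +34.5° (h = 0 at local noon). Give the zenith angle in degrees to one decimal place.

cos θ_z = sin φ sin δ + cos φ cos δ cos h = -0.082625 + 0.392752 = 0.310127.
θ_z = arccos(0.310127) = 71.9°.

θ_z = 71.9°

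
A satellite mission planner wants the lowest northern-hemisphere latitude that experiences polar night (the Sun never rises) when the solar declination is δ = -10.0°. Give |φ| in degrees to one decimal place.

|φ| = 80.0°

Polar night requires cos H₀ = −tan φ tan δ ≥ 1, i.e. tan φ tan δ ≤ −1.
The boundary is |tan φ| · |tan δ| = 1, so |φ| = 90° − |δ| = 90° − 10.0° = 80.0° in the northern hemisphere.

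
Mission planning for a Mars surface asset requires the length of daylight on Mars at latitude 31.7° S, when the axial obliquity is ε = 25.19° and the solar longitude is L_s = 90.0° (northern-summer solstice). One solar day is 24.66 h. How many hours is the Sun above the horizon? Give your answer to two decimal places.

Solar declination: sin δ = sin ε · sin L_s = sin 25.19° × sin 90.0° = 0.42562, so δ = +25.190°.
cos h₀ = −tan ϕ · tan δ = −tan(-31.7°) × tan(+25.190°) = 0.2905, so h₀ = 1.2761 rad = 73.11°.
Daylight = 2h₀/(2π) × 24.66 h = (1.2761/π) × 24.66 = 10.02 h.

10.02 h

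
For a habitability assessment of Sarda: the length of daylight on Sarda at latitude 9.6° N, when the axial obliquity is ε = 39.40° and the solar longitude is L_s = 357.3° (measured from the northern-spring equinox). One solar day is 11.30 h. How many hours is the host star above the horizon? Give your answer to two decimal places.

5.63 h

Solar declination: sin δ = sin ε · sin L_s = sin 39.40° × sin 357.3° = -0.02990, so δ = -1.713°.
cos h₀ = −tan ϕ · tan δ = −tan(+9.6°) × tan(-1.713°) = 0.0051, so h₀ = 1.5657 rad = 89.71°.
Daylight = 2h₀/(2π) × 11.30 h = (1.5657/π) × 11.30 = 5.63 h.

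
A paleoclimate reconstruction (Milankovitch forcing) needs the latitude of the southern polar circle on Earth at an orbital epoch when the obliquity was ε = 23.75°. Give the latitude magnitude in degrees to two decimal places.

66.25°

The polar circle is the lowest latitude that experiences at least one full rotation of continuous darkness at the northern-summer solstice; it lies at |φ| = 90° − ε = 90° − 23.75° = 66.25°.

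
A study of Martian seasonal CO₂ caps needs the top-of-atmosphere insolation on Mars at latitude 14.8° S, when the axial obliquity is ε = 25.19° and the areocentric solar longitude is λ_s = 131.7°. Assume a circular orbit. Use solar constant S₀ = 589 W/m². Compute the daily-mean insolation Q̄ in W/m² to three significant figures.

sin δ = sin 25.19° × sin 131.7° = 0.31779, so δ = +18.529°.
cos H₀ = −tan(-14.8°) tan(+18.529°) = 0.0886, H₀ = 1.4821 rad.
Bracket: H₀ sin φ sin δ + cos φ cos δ sin H₀ = 1.4821×-0.25545×0.31779 + 0.96682×0.94816×0.99607 = -0.120316 + 0.913097 = 0.792781.
Q̄ = (S₀/π) × [bracket] = (589/π) × 0.792781 = 148.6 W/m².

Q̄ ≈ 149 W/m²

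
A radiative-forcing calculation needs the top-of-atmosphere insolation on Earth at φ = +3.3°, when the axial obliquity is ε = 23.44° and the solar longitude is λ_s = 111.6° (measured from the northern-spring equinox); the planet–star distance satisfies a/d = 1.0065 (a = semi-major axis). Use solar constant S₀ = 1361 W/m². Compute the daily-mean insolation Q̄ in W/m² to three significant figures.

Q̄ ≈ 422 W/m²

Solar declination: sin δ = sin ε · sin λ_s = sin 23.44° × sin 111.6° = 0.36985, so δ = +21.707°.
cos H₀ = −tan(+3.3°) tan(+21.707°) = -0.0230, H₀ = 1.5938 rad.
Bracket: H₀ sin φ sin δ + cos φ cos δ sin H₀ = 1.5938×0.05756×0.36985 + 0.99834×0.92909×0.99974 = 0.033930 + 0.927307 = 0.961237.
Inverse-square distance factor (a/d)² = 1.0065² = 1.013042.
Q̄ = (S₀/π) × 1.013042 × [bracket] = (1361/π) × 1.013042 × 0.961237 = 421.9 W/m².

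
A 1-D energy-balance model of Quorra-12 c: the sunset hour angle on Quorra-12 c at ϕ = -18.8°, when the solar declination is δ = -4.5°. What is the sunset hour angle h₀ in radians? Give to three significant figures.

h₀ = 1.60 rad

cos h₀ = −tan ϕ · tan δ = −tan(-18.8°) × tan(-4.500°) = -0.0268, so h₀ = 1.5976 rad = 91.54°.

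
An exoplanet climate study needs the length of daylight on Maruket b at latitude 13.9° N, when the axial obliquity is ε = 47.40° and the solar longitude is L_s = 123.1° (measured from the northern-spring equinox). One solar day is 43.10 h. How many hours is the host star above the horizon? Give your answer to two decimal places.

Solar declination: sin δ = sin ε · sin L_s = sin 47.40° × sin 123.1° = 0.61664, so δ = +38.071°.
cos h₀ = −tan ϕ · tan δ = −tan(+13.9°) × tan(+38.071°) = -0.1938, so h₀ = 1.7659 rad = 101.18°.
Daylight = 2h₀/(2π) × 43.10 h = (1.7659/π) × 43.10 = 24.23 h.

24.23 h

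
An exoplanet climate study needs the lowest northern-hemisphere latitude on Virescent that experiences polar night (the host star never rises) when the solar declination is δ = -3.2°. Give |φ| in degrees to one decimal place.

|φ| = 86.8°

Polar night requires cos H₀ = −tan φ tan δ ≥ 1, i.e. tan φ tan δ ≤ −1.
The boundary is |tan φ| · |tan δ| = 1, so |φ| = 90° − |δ| = 90° − 3.2° = 86.8° in the northern hemisphere.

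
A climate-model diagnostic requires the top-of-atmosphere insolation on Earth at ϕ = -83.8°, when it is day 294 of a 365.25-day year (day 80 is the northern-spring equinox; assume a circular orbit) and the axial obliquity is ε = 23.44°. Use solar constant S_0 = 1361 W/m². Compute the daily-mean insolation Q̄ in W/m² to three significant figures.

Q̄ ≈ 277 W/m²

Solar longitude: L_s = 360° × (294 − 80)/365.25 = 210.924°.
sin δ = sin 23.44° × sin 210.924° = -0.20442, so δ = -11.796°.
cos h₀ = −tan(-83.8°) tan(-11.796°) = -1.9223 ≤ −1 ⇒ polar day, h₀ = π.
Bracket: h₀ sin ϕ sin δ + cos ϕ cos δ sin h₀ = 3.1416×-0.99415×-0.20442 + 0.10800×0.97888×0.00000 = 0.638449 + 0.000000 = 0.638449.
Q̄ = (S_0/π) × [bracket] = (1361/π) × 0.638449 = 276.6 W/m².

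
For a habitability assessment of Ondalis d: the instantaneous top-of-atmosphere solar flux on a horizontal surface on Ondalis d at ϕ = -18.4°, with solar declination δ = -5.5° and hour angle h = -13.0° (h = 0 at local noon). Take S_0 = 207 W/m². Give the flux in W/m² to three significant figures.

cos θ_z = sin ϕ sin δ + cos ϕ cos δ cos h = 0.030254 + 0.920300 = 0.950554.
Flux = S_0 · cos θ_z = 207 × 0.950554 = 196.8 W/m².

197 W/m²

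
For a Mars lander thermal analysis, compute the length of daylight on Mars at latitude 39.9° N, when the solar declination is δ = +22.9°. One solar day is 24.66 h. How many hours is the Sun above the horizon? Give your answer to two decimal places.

15.16 h

cos H₀ = −tan φ · tan δ = −tan(+39.9°) × tan(+22.900°) = -0.3532, so H₀ = 1.9318 rad = 110.68°.
Daylight = 2H₀/(2π) × 24.66 h = (1.9318/π) × 24.66 = 15.16 h.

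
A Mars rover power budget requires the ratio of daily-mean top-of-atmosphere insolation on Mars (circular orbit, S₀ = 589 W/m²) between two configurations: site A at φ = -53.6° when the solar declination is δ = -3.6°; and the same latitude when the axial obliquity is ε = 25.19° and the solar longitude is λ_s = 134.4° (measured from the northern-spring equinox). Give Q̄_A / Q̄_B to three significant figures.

Q̄_A / Q̄_B ≈ 2.87

— Configuration A (φ=-53.6°):
cos H₀ = −tan(-53.6°) tan(-3.600°) = -0.0853, H₀ = 1.6562 rad.
Bracket: H₀ sin φ sin δ + cos φ cos δ sin H₀ = 1.6562×-0.80489×-0.06279 + 0.59342×0.99803×0.99635 = 0.083703 + 0.590089 = 0.673792.
Q̄ = (S₀/π) × [bracket] = (589/π) × 0.673792 = 126.33 W/m².
— Configuration B (φ=-53.6°):
Solar declination: sin δ = sin ε · sin λ_s = sin 25.19° × sin 134.4° = 0.30409, so δ = +17.704°.
cos H₀ = −tan(-53.6°) tan(+17.704°) = 0.4330, H₀ = 1.1230 rad.
Bracket: H₀ sin φ sin δ + cos φ cos δ sin H₀ = 1.1230×-0.80489×0.30409 + 0.59342×0.95264×0.90141 = -0.274864 + 0.509581 = 0.234717.
Q̄ = (S₀/π) × [bracket] = (589/π) × 0.234717 = 44.006 W/m².
Ratio Q̄_A / Q̄_B = 126.33 / 44.006 = 2.871.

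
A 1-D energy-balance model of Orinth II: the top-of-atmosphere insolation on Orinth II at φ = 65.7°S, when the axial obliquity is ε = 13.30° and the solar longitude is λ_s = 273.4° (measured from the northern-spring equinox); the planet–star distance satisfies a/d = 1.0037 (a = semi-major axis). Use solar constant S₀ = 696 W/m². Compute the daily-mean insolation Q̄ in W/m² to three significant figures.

Q̄ ≈ 175 W/m²

Solar declination: sin δ = sin ε · sin λ_s = sin 13.30° × sin 273.4° = -0.22964, so δ = -13.276°.
cos H₀ = −tan(-65.7°) tan(-13.276°) = -0.5226, H₀ = 2.1207 rad.
Bracket: H₀ sin φ sin δ + cos φ cos δ sin H₀ = 2.1207×-0.91140×-0.22964 + 0.41151×0.97327×0.85259 = 0.443850 + 0.341471 = 0.785321.
Inverse-square distance factor (a/d)² = 1.0037² = 1.007414.
Q̄ = (S₀/π) × 1.007414 × [bracket] = (696/π) × 1.007414 × 0.785321 = 175.3 W/m².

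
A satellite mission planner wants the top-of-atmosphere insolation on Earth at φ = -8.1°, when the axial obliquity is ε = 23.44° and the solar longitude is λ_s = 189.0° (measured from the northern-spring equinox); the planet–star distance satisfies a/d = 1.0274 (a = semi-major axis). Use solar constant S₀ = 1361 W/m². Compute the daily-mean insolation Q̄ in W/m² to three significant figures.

Q̄ ≈ 458 W/m²

Solar declination: sin δ = sin ε · sin λ_s = sin 23.44° × sin 189.0° = -0.06223, so δ = -3.568°.
cos H₀ = −tan(-8.1°) tan(-3.568°) = -0.0089, H₀ = 1.5797 rad.
Bracket: H₀ sin φ sin δ + cos φ cos δ sin H₀ = 1.5797×-0.14090×-0.06223 + 0.99002×0.99806×0.99996 = 0.013851 + 0.988060 = 1.001911.
Inverse-square distance factor (a/d)² = 1.0274² = 1.055551.
Q̄ = (S₀/π) × 1.055551 × [bracket] = (1361/π) × 1.055551 × 1.001911 = 458.2 W/m².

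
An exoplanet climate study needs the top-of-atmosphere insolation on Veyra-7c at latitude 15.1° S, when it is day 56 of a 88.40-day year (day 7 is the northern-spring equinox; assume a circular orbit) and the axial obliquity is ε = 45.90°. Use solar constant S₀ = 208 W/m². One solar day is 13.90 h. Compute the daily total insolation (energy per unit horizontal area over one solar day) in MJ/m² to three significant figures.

3.44 MJ/m²

Solar longitude: λ_s = 360° × (56 − 7)/88.40 = 199.548°.
sin δ = sin 45.90° × sin 199.548° = -0.24028, so δ = -13.903°.
cos H₀ = −tan(-15.1°) tan(-13.903°) = -0.0668, H₀ = 1.6376 rad.
Bracket: H₀ sin φ sin δ + cos φ cos δ sin H₀ = 1.6376×-0.26050×-0.24028 + 0.96547×0.97070×0.99777 = 0.102502 + 0.935092 = 1.037594.
Q̄ = (S₀/π) × [bracket] = (208/π) × 1.037594 = 68.697 W/m².
Daily total = Q̄ × 13.90 h × 3600 s/h = 68.697 × 13.90 × 3600 / 10⁶ = 3.438 MJ/m².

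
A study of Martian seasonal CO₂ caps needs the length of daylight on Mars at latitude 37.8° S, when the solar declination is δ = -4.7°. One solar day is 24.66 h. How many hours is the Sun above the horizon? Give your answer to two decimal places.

12.83 h

cos H₀ = −tan φ · tan δ = −tan(-37.8°) × tan(-4.700°) = -0.0638, so H₀ = 1.6346 rad = 93.66°.
Daylight = 2H₀/(2π) × 24.66 h = (1.6346/π) × 24.66 = 12.83 h.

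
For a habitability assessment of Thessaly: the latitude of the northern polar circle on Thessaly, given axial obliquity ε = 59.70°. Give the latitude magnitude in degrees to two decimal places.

30.30°

The polar circle is the lowest latitude that experiences at least one full rotation of continuous daylight at the northern-summer solstice; it lies at |ϕ| = 90° − ε = 90° − 59.70° = 30.30°.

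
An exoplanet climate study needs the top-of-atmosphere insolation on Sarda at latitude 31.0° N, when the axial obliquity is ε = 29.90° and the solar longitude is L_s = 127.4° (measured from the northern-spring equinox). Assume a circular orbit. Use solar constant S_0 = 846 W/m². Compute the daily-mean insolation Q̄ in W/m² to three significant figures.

Solar declination: sin δ = sin ε · sin L_s = sin 29.90° × sin 127.4° = 0.39601, so δ = +23.329°.
cos h₀ = −tan(+31.0°) tan(+23.329°) = -0.2591, h₀ = 1.8329 rad.
Bracket: h₀ sin ϕ sin δ + cos ϕ cos δ sin h₀ = 1.8329×0.51504×0.39601 + 0.85717×0.91825×0.96584 = 0.373840 + 0.760209 = 1.134049.
Q̄ = (S_0/π) × [bracket] = (846/π) × 1.134049 = 305.4 W/m².

Q̄ ≈ 305 W/m²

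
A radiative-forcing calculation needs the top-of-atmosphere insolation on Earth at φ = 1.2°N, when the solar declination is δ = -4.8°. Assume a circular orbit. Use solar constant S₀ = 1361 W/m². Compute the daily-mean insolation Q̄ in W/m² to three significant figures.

Q̄ ≈ 430 W/m²

cos H₀ = −tan(+1.2°) tan(-4.800°) = 0.0018, H₀ = 1.5690 rad.
Bracket: H₀ sin φ sin δ + cos φ cos δ sin H₀ = 1.5690×0.02094×-0.08368 + 0.99978×0.99649×1.00000 = -0.002749 + 0.996271 = 0.993522.
Q̄ = (S₀/π) × [bracket] = (1361/π) × 0.993522 = 430.4 W/m².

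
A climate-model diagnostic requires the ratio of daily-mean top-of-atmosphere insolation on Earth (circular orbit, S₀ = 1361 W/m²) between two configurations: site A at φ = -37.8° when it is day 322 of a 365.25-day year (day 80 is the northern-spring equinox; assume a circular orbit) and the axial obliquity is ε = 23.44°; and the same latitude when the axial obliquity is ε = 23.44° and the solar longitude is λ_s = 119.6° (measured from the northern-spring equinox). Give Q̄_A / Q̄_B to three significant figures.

— Configuration A (φ=-37.8°):
Solar longitude: λ_s = 360° × (322 − 80)/365.25 = 238.522°.
sin δ = sin 23.44° × sin 238.522° = -0.33925, so δ = -19.831°.
cos H₀ = −tan(-37.8°) tan(-19.831°) = -0.2797, H₀ = 1.8543 rad.
Bracket: H₀ sin φ sin δ + cos φ cos δ sin H₀ = 1.8543×-0.61291×-0.33925 + 0.79016×0.94070×0.96008 = 0.385564 + 0.713631 = 1.099195.
Q̄ = (S₀/π) × [bracket] = (1361/π) × 1.099195 = 476.19 W/m².
— Configuration B (φ=-37.8°):
Solar declination: sin δ = sin ε · sin λ_s = sin 23.44° × sin 119.6° = 0.34588, so δ = +20.235°.
cos H₀ = −tan(-37.8°) tan(+20.235°) = 0.2859, H₀ = 1.2808 rad.
Bracket: H₀ sin φ sin δ + cos φ cos δ sin H₀ = 1.2808×-0.61291×0.34588 + 0.79016×0.93828×0.95825 = -0.271521 + 0.710438 = 0.438917.
Q̄ = (S₀/π) × [bracket] = (1361/π) × 0.438917 = 190.15 W/m².
Ratio Q̄_A / Q̄_B = 476.19 / 190.15 = 2.504.

Q̄_A / Q̄_B ≈ 2.50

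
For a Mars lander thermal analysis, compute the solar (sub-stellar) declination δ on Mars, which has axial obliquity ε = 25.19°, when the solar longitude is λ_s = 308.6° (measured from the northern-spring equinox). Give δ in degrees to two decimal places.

sin δ = sin ε · sin λ_s = sin 25.19° × sin 308.6° = -0.332632.
δ = arcsin(-0.332632) = -19.43°.

δ = -19.43°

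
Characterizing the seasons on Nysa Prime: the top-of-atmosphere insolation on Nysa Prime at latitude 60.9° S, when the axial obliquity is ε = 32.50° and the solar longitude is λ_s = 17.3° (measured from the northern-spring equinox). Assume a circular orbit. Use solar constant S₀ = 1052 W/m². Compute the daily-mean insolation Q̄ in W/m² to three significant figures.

Q̄ ≈ 94.2 W/m²

Solar declination: sin δ = sin ε · sin λ_s = sin 32.50° × sin 17.3° = 0.15978, so δ = +9.194°.
cos H₀ = −tan(-60.9°) tan(+9.194°) = 0.2908, H₀ = 1.2757 rad.
Bracket: H₀ sin φ sin δ + cos φ cos δ sin H₀ = 1.2757×-0.87377×0.15978 + 0.48634×0.98715×0.95678 = -0.178102 + 0.459341 = 0.281239.
Q̄ = (S₀/π) × [bracket] = (1052/π) × 0.281239 = 94.18 W/m².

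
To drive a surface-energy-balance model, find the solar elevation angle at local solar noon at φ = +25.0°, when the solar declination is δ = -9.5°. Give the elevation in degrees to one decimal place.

55.5°

At local noon the hour angle is zero, so the zenith angle equals |φ − δ| = |+25.0° − (-9.500°)| = 34.500°.
Elevation = 90° − 34.500° = 55.5°.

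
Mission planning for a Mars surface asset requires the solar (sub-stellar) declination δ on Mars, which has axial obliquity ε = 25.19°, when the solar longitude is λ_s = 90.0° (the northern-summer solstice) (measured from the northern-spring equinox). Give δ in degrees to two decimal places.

sin δ = sin ε · sin λ_s = sin 25.19° × sin 90.0° = 0.425621.
δ = arcsin(0.425621) = +25.19°.

δ = +25.19°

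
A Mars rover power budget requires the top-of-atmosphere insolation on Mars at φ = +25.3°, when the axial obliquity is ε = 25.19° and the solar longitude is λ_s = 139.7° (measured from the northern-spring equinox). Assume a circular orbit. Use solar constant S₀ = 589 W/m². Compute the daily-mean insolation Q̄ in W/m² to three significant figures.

Q̄ ≈ 199 W/m²

Solar declination: sin δ = sin ε · sin λ_s = sin 25.19° × sin 139.7° = 0.27529, so δ = +15.979°.
cos H₀ = −tan(+25.3°) tan(+15.979°) = -0.1354, H₀ = 1.7066 rad.
Bracket: H₀ sin φ sin δ + cos φ cos δ sin H₀ = 1.7066×0.42736×0.27529 + 0.90408×0.96136×0.99080 = 0.200778 + 0.861150 = 1.061928.
Q̄ = (S₀/π) × [bracket] = (589/π) × 1.061928 = 199.1 W/m².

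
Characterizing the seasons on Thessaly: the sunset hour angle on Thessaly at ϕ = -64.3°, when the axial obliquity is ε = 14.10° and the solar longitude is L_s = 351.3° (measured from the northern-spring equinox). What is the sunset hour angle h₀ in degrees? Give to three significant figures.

h₀ = 94.4°

Solar declination: sin δ = sin ε · sin L_s = sin 14.10° × sin 351.3° = -0.03685, so δ = -2.112°.
cos h₀ = −tan ϕ · tan δ = −tan(-64.3°) × tan(-2.112°) = -0.0766, so h₀ = 1.6475 rad = 94.39°.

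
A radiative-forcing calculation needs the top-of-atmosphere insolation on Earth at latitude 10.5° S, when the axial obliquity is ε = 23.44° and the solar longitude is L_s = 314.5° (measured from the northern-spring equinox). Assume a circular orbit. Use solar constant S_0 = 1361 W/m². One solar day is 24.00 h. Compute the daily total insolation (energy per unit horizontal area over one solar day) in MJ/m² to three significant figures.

38.4 MJ/m²

Solar declination: sin δ = sin ε · sin L_s = sin 23.44° × sin 314.5° = -0.28372, so δ = -16.483°.
cos h₀ = −tan(-10.5°) tan(-16.483°) = -0.0548, h₀ = 1.6257 rad.
Bracket: h₀ sin ϕ sin δ + cos ϕ cos δ sin h₀ = 1.6257×-0.18224×-0.28372 + 0.98325×0.95891×0.99850 = 0.084057 + 0.941434 = 1.025491.
Q̄ = (S_0/π) × [bracket] = (1361/π) × 1.025491 = 444.26 W/m².
Daily total = Q̄ × 24.00 h × 3600 s/h = 444.26 × 24.00 × 3600 / 10⁶ = 38.38 MJ/m².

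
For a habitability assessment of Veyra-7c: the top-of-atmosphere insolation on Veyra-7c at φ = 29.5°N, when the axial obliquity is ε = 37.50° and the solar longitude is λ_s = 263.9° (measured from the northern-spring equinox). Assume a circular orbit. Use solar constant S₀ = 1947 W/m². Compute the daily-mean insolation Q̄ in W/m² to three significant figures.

Q̄ ≈ 180 W/m²

Solar declination: sin δ = sin ε · sin λ_s = sin 37.50° × sin 263.9° = -0.60531, so δ = -37.251°.
cos H₀ = −tan(+29.5°) tan(-37.251°) = 0.4302, H₀ = 1.1260 rad.
Bracket: H₀ sin φ sin δ + cos φ cos δ sin H₀ = 1.1260×0.49242×-0.60531 + 0.87036×0.79599×0.90271 = -0.335623 + 0.625396 = 0.289773.
Q̄ = (S₀/π) × [bracket] = (1947/π) × 0.289773 = 179.6 W/m².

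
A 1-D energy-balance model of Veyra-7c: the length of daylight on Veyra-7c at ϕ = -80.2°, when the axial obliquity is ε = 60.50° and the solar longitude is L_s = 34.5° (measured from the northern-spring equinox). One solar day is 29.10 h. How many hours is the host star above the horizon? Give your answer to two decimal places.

0.00 h

Solar declination: sin δ = sin ε · sin L_s = sin 60.50° × sin 34.5° = 0.49297, so δ = +29.536°.
cos h₀ = −tan ϕ · tan δ = 3.2803 ≥ 1, so the host star never rises (polar night) and h₀ = 0.
Daylight = 2h₀/(2π) × 29.10 h = (0.0000/π) × 29.10 = 0.00 h.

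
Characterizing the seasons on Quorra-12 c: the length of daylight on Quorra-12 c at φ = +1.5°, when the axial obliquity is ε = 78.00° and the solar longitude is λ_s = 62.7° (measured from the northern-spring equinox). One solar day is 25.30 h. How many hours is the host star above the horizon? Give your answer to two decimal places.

13.02 h

Solar declination: sin δ = sin ε · sin λ_s = sin 78.00° × sin 62.7° = 0.86920, so δ = +60.366°.
cos H₀ = −tan φ · tan δ = −tan(+1.5°) × tan(+60.366°) = -0.0460, so H₀ = 1.6168 rad = 92.64°.
Daylight = 2H₀/(2π) × 25.30 h = (1.6168/π) × 25.30 = 13.02 h.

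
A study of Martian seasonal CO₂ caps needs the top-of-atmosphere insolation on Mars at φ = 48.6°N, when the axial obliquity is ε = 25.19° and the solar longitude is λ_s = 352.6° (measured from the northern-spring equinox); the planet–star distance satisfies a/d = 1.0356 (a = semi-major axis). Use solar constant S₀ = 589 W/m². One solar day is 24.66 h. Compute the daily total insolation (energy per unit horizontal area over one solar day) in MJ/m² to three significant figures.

10.7 MJ/m²

Solar declination: sin δ = sin ε · sin λ_s = sin 25.19° × sin 352.6° = -0.05482, so δ = -3.142°.
cos H₀ = −tan(+48.6°) tan(-3.142°) = 0.0623, H₀ = 1.5085 rad.
Bracket: H₀ sin φ sin δ + cos φ cos δ sin H₀ = 1.5085×0.75011×-0.05482 + 0.66131×0.99850×0.99806 = -0.062031 + 0.659037 = 0.597006.
Inverse-square distance factor (a/d)² = 1.0356² = 1.072467.
Q̄ = (S₀/π) × 1.072467 × [bracket] = (589/π) × 1.072467 × 0.597006 = 120.04 W/m².
Daily total = Q̄ × 24.66 h × 3600 s/h = 120.04 × 24.66 × 3600 / 10⁶ = 10.66 MJ/m².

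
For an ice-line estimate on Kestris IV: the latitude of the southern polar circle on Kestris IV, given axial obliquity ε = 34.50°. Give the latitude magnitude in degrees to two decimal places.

55.50°

The polar circle is the lowest latitude that experiences at least one full rotation of continuous darkness at the northern-summer solstice; it lies at |ϕ| = 90° − ε = 90° − 34.50° = 55.50°.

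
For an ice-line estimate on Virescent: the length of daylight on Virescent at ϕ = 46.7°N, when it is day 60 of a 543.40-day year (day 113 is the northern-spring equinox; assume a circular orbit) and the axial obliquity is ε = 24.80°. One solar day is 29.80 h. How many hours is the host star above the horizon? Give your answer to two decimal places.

12.37 h

Solar longitude: L_s = 360° × (60 − 113)/543.40 = -35.112°, i.e. -35.112° + 360° = 324.888°.
sin δ = sin 24.80° × sin 324.888° = -0.24126, so δ = -13.961°.
cos h₀ = −tan ϕ · tan δ = −tan(+46.7°) × tan(-13.961°) = 0.2638, so h₀ = 1.3038 rad = 74.70°.
Daylight = 2h₀/(2π) × 29.80 h = (1.3038/π) × 29.80 = 12.37 h.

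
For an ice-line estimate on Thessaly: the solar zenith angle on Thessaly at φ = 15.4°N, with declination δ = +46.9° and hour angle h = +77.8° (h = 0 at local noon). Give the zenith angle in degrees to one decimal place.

cos θ_z = sin φ sin δ + cos φ cos δ cos h = 0.193899 + 0.139208 = 0.333107.
θ_z = arccos(0.333107) = 70.5°.

θ_z = 70.5°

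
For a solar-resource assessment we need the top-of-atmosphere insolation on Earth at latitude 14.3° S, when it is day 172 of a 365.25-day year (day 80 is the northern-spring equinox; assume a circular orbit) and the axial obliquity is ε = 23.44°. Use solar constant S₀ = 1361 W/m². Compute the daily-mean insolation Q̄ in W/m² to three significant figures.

Solar longitude: λ_s = 360° × (172 − 80)/365.25 = 90.678°.
sin δ = sin 23.44° × sin 90.678° = 0.39776, so δ = +23.438°.
cos H₀ = −tan(-14.3°) tan(+23.438°) = 0.1105, H₀ = 1.4601 rad.
Bracket: H₀ sin φ sin δ + cos φ cos δ sin H₀ = 1.4601×-0.24700×0.39776 + 0.96902×0.91749×0.99388 = -0.143450 + 0.883625 = 0.740175.
Q̄ = (S₀/π) × [bracket] = (1361/π) × 0.740175 = 320.7 W/m².

Q̄ ≈ 321 W/m²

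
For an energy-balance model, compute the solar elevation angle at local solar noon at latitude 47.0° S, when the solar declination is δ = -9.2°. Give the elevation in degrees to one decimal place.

52.2°

At local noon the hour angle is zero, so the zenith angle equals |φ − δ| = |-47.0° − (-9.200°)| = 37.800°.
Elevation = 90° − 37.800° = 52.2°.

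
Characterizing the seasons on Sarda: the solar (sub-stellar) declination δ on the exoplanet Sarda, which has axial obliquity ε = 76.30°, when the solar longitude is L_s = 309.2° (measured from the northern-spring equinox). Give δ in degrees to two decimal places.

sin δ = sin ε · sin L_s = sin 76.30° × sin 309.2° = -0.752897.
δ = arcsin(-0.752897) = -48.84°.

δ = -48.84°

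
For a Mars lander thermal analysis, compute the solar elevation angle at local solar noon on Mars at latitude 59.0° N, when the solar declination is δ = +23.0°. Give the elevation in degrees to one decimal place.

54.0°

At local noon the hour angle is zero, so the zenith angle equals |ϕ − δ| = |+59.0° − (+23.000°)| = 36.000°.
Elevation = 90° − 36.000° = 54.0°.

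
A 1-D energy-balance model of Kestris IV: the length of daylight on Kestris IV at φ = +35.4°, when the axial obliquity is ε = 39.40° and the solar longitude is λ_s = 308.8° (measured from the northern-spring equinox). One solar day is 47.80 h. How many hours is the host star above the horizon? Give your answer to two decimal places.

Solar declination: sin δ = sin ε · sin λ_s = sin 39.40° × sin 308.8° = -0.49467, so δ = -29.648°.
cos H₀ = −tan φ · tan δ = −tan(+35.4°) × tan(-29.648°) = 0.4045, so H₀ = 1.1544 rad = 66.14°.
Daylight = 2H₀/(2π) × 47.80 h = (1.1544/π) × 47.80 = 17.56 h.

17.56 h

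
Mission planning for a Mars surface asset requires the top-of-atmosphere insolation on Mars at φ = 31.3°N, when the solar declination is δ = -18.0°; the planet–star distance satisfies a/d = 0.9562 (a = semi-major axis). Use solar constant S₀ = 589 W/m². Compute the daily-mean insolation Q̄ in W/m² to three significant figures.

cos H₀ = −tan(+31.3°) tan(-18.000°) = 0.1976, H₀ = 1.3719 rad.
Bracket: H₀ sin φ sin δ + cos φ cos δ sin H₀ = 1.3719×0.51952×-0.30902 + 0.85446×0.95106×0.98029 = -0.220248 + 0.796626 = 0.576378.
Inverse-square distance factor (a/d)² = 0.9562² = 0.914318.
Q̄ = (S₀/π) × 0.914318 × [bracket] = (589/π) × 0.914318 × 0.576378 = 98.80 W/m².

Q̄ ≈ 98.8 W/m²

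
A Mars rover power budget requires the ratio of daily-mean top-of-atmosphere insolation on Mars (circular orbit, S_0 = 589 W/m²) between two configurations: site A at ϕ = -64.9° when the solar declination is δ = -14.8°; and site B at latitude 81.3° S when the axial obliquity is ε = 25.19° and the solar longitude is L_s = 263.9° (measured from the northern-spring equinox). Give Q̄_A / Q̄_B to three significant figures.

Q̄_A / Q̄_B ≈ 0.640

— Configuration A (ϕ=-64.9°):
cos h₀ = −tan(-64.9°) tan(-14.800°) = -0.5640, h₀ = 2.1701 rad.
Bracket: h₀ sin ϕ sin δ + cos ϕ cos δ sin h₀ = 2.1701×-0.90557×-0.25545 + 0.42420×0.96682×0.82575 = 0.502005 + 0.338661 = 0.840666.
Q̄ = (S_0/π) × [bracket] = (589/π) × 0.840666 = 157.61 W/m².
— Configuration B (ϕ=-81.3°):
Solar declination: sin δ = sin ε · sin L_s = sin 25.19° × sin 263.9° = -0.42321, so δ = -25.038°.
cos h₀ = −tan(-81.3°) tan(-25.038°) = -3.0525 ≤ −1 ⇒ polar day, h₀ = π.
Bracket: h₀ sin ϕ sin δ + cos ϕ cos δ sin h₀ = 3.1416×-0.98849×-0.42321 + 0.15126×0.90603×0.00000 = 1.314253 + 0.000000 = 1.314253.
Q̄ = (S_0/π) × [bracket] = (589/π) × 1.314253 = 246.40 W/m².
Ratio Q̄_A / Q̄_B = 157.61 / 246.40 = 0.6397.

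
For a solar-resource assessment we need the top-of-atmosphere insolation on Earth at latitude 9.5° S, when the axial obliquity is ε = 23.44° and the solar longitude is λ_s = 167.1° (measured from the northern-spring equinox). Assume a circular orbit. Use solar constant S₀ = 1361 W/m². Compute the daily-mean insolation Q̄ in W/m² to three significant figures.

Q̄ ≈ 416 W/m²

Solar declination: sin δ = sin ε · sin λ_s = sin 23.44° × sin 167.1° = 0.08881, so δ = +5.095°.
cos H₀ = −tan(-9.5°) tan(+5.095°) = 0.0149, H₀ = 1.5559 rad.
Bracket: H₀ sin φ sin δ + cos φ cos δ sin H₀ = 1.5559×-0.16505×0.08881 + 0.98629×0.99605×0.99989 = -0.022807 + 0.982286 = 0.959479.
Q̄ = (S₀/π) × [bracket] = (1361/π) × 0.959479 = 415.7 W/m².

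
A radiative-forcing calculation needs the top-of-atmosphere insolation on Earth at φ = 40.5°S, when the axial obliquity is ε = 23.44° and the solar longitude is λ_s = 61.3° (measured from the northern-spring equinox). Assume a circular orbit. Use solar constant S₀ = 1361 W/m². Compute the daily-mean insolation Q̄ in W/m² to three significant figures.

Q̄ ≈ 170 W/m²

Solar declination: sin δ = sin ε · sin λ_s = sin 23.44° × sin 61.3° = 0.34892, so δ = +20.421°.
cos H₀ = −tan(-40.5°) tan(+20.421°) = 0.3180, H₀ = 1.2472 rad.
Bracket: H₀ sin φ sin δ + cos φ cos δ sin H₀ = 1.2472×-0.64945×0.34892 + 0.76041×0.93715×0.94809 = -0.282623 + 0.675626 = 0.393003.
Q̄ = (S₀/π) × [bracket] = (1361/π) × 0.393003 = 170.3 W/m².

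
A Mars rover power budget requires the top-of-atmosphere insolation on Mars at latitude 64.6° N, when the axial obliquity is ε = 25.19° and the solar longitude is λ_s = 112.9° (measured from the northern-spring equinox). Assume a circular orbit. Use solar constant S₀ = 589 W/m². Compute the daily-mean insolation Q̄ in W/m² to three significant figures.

Q̄ ≈ 211 W/m²

Solar declination: sin δ = sin ε · sin λ_s = sin 25.19° × sin 112.9° = 0.39208, so δ = +23.084°.
cos H₀ = −tan(+64.6°) tan(+23.084°) = -0.8976, H₀ = 2.6850 rad.
Bracket: H₀ sin φ sin δ + cos φ cos δ sin H₀ = 2.6850×0.90334×0.39208 + 0.42894×0.91993×0.44086 = 0.950977 + 0.173961 = 1.124938.
Q̄ = (S₀/π) × [bracket] = (589/π) × 1.124938 = 210.9 W/m².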